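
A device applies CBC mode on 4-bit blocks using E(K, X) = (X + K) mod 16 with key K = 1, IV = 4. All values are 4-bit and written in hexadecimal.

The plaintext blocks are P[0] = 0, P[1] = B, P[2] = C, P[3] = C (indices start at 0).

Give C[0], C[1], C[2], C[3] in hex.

CBC encryption: C_i = E(K, P_i ⊕ C_{i−1}), with C_{−1} = IV.
C[0]: P[0] ⊕ 4 = 4; E(K, 4) = 5.
C[1]: P[1] ⊕ 5 = E; E(K, E) = F.
C[2]: P[2] ⊕ F = 3; E(K, 3) = 4.
C[3]: P[3] ⊕ 4 = 8; E(K, 8) = 9.

C[0] = 5, C[1] = F, C[2] = 4, C[3] = 9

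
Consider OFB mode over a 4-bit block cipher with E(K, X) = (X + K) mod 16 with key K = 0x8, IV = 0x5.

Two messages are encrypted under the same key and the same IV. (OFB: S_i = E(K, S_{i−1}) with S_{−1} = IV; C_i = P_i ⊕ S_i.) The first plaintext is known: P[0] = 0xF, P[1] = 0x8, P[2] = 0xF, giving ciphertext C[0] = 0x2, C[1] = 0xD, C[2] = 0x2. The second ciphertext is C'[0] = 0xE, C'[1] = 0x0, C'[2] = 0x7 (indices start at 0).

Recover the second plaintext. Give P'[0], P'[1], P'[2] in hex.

In OFB with a reused IV, both messages share the same keystream S_i, so C_i ⊕ C'_i = P_i ⊕ P'_i and thus P'_i = P_i ⊕ C_i ⊕ C'_i.
P'[0]: 0xF ⊕ 0x2 ⊕ 0xE = 0x3.
P'[1]: 0x8 ⊕ 0xD ⊕ 0x0 = 0x5.
P'[2]: 0xF ⊕ 0x2 ⊕ 0x7 = 0xA.

P'[0] = 0x3, P'[1] = 0x5, P'[2] = 0xA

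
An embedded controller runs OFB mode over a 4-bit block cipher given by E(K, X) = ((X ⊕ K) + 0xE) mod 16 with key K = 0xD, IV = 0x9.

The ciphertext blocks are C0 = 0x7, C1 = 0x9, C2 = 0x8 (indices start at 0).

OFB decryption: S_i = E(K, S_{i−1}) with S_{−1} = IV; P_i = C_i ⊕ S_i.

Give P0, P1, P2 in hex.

P0 = 0x5, P1 = 0x4, P2 = 0x6

P0: S = E(K, 0x9) = 0x2; 0x7 ⊕ 0x2 = 0x5.
P1: S = E(K, 0x2) = 0xD; 0x9 ⊕ 0xD = 0x4.
P2: S = E(K, 0xD) = 0xE; 0x8 ⊕ 0xE = 0x6.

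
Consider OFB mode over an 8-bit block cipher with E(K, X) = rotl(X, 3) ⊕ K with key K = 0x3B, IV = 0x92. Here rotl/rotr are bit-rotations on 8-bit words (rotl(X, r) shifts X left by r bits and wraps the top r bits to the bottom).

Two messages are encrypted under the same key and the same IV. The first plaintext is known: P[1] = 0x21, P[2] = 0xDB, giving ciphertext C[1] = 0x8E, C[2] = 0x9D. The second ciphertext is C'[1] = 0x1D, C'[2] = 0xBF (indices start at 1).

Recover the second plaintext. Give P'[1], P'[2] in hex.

In OFB with a reused IV, both messages share the same keystream S_i, so C_i ⊕ C'_i = P_i ⊕ P'_i and thus P'_i = P_i ⊕ C_i ⊕ C'_i.
P'[1]: 0x21 ⊕ 0x8E ⊕ 0x1D = 0xB2.
P'[2]: 0xDB ⊕ 0x9D ⊕ 0xBF = 0xF9.

P'[1] = 0xB2, P'[2] = 0xF9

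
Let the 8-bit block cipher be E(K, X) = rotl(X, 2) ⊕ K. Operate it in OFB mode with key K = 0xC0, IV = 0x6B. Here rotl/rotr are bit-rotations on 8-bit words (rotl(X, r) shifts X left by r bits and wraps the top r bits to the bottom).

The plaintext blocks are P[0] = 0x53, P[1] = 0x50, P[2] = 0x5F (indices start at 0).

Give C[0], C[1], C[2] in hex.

OFB encryption: S_i = E(K, S_{i−1}) with S_{−1} = IV; C_i = P_i ⊕ S_i.
C[0]: S = E(K, 0x6B) = 0x6D; 0x53 ⊕ 0x6D = 0x3E.
C[1]: S = E(K, 0x6D) = 0x75; 0x50 ⊕ 0x75 = 0x25.
C[2]: S = E(K, 0x75) = 0x15; 0x5F ⊕ 0x15 = 0x4A.

C[0] = 0x3E, C[1] = 0x25, C[2] = 0x4A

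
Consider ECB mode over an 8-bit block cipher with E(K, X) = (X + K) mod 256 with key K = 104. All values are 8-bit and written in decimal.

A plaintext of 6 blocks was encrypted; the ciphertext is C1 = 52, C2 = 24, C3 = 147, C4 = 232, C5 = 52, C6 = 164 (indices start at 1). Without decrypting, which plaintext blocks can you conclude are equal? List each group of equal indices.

P1 = P5

ECB encrypts each block independently with the same key, so equal ciphertext blocks imply equal plaintext blocks.
C1 = C5 = 52, so P1 = P5.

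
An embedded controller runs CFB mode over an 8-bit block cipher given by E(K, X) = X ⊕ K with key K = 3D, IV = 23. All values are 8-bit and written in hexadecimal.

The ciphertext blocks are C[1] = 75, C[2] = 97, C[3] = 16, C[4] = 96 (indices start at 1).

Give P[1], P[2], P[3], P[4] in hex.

P[1] = 6B, P[2] = DF, P[3] = BC, P[4] = BD

CFB decryption: P_i = C_i ⊕ E(K, C_{i−1}), with C_{0} = IV.
P[1]: E(K, 23) = 1E; 75 ⊕ 1E = 6B.
P[2]: E(K, 75) = 48; 97 ⊕ 48 = DF.
P[3]: E(K, 97) = AA; 16 ⊕ AA = BC.
P[4]: E(K, 16) = 2B; 96 ⊕ 2B = BD.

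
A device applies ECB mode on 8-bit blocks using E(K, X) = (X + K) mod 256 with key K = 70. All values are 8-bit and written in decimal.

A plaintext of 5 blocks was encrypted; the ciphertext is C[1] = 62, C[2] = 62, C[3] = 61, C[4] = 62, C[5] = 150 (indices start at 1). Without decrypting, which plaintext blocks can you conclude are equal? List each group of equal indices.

ECB encrypts each block independently with the same key, so equal ciphertext blocks imply equal plaintext blocks.
C[1] = C[2] = C[4] = 62, so P[1] = P[2] = P[4].

P[1] = P[2] = P[4]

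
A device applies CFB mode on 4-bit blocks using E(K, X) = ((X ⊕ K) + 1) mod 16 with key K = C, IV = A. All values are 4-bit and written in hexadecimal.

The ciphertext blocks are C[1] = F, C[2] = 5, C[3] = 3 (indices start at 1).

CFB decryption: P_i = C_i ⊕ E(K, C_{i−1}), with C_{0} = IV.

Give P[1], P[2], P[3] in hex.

P[1] = 8, P[2] = 1, P[3] = 9

P[1]: E(K, A) = 7; F ⊕ 7 = 8.
P[2]: E(K, F) = 4; 5 ⊕ 4 = 1.
P[3]: E(K, 5) = A; 3 ⊕ A = 9.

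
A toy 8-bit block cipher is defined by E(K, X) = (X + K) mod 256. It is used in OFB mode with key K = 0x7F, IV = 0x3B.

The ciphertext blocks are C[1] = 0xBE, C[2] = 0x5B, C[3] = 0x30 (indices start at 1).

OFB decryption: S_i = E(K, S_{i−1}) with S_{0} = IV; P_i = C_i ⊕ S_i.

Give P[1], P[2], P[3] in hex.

P[1] = 0x04, P[2] = 0x62, P[3] = 0x88

P[1]: S = E(K, 0x3B) = 0xBA; 0xBE ⊕ 0xBA = 0x04.
P[2]: S = E(K, 0xBA) = 0x39; 0x5B ⊕ 0x39 = 0x62.
P[3]: S = E(K, 0x39) = 0xB8; 0x30 ⊕ 0xB8 = 0x88.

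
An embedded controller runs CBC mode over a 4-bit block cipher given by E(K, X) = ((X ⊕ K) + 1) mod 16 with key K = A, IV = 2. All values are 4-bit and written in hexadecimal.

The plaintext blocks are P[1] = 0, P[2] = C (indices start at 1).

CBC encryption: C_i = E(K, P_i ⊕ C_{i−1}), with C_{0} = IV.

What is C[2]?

C[2] = 0

C[1]: P[1] ⊕ 2 = 2; E(K, 2) = 9.
C[2]: P[2] ⊕ 9 = 5; E(K, 5) = 0.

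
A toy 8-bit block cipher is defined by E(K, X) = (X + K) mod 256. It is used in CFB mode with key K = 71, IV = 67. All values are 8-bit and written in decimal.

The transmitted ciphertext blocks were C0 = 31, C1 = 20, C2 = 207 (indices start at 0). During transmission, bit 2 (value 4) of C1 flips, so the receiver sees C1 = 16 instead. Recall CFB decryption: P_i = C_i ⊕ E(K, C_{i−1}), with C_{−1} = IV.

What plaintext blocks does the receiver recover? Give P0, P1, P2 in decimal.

P0 = 149, P1 = 118, P2 = 152

Only C1 changed, to 16. In CFB, a change in C_i flips the same bit in P_i and garbles P_{i+1}. Decrypting the received ciphertext:
P0: E(K, 67) = 138; 31 ⊕ 138 = 149.
P1: E(K, 31) = 102; 16 ⊕ 102 = 118.
P2: E(K, 16) = 87; 207 ⊕ 87 = 152.
Blocks that differ from the original plaintext: P1, P2.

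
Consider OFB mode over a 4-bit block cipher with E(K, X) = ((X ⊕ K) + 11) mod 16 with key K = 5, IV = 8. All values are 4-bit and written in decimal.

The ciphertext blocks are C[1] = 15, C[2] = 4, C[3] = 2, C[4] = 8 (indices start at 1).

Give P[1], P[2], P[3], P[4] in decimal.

OFB decryption: S_i = E(K, S_{i−1}) with S_{0} = IV; P_i = C_i ⊕ S_i.
P[1]: S = E(K, 8) = 8; 15 ⊕ 8 = 7.
P[2]: S = E(K, 8) = 8; 4 ⊕ 8 = 12.
P[3]: S = E(K, 8) = 8; 2 ⊕ 8 = 10.
P[4]: S = E(K, 8) = 8; 8 ⊕ 8 = 0.

P[1] = 7, P[2] = 12, P[3] = 10, P[4] = 0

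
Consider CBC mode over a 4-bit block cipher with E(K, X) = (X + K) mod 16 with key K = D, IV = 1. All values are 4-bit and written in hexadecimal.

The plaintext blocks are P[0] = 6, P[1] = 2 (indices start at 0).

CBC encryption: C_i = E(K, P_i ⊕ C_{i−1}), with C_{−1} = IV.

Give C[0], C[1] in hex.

C[0]: P[0] ⊕ 1 = 7; E(K, 7) = 4.
C[1]: P[1] ⊕ 4 = 6; E(K, 6) = 3.

C[0] = 4, C[1] = 3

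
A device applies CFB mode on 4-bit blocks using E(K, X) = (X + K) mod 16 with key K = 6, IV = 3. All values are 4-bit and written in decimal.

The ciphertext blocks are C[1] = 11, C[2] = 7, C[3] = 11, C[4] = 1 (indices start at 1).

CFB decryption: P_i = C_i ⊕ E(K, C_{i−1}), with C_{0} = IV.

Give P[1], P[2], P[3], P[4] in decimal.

P[1] = 2, P[2] = 6, P[3] = 6, P[4] = 0

P[1]: E(K, 3) = 9; 11 ⊕ 9 = 2.
P[2]: E(K, 11) = 1; 7 ⊕ 1 = 6.
P[3]: E(K, 7) = 13; 11 ⊕ 13 = 6.
P[4]: E(K, 11) = 1; 1 ⊕ 1 = 0.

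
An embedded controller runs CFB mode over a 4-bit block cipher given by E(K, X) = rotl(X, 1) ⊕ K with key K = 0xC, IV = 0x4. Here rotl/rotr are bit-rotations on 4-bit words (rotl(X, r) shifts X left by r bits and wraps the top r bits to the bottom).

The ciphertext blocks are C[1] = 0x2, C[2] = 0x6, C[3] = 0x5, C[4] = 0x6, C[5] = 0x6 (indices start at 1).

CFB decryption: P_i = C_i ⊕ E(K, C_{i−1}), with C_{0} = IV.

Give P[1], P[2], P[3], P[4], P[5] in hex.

P[1] = 0x6, P[2] = 0xE, P[3] = 0x5, P[4] = 0x0, P[5] = 0x6

P[1]: E(K, 0x4) = 0x4; 0x2 ⊕ 0x4 = 0x6.
P[2]: E(K, 0x2) = 0x8; 0x6 ⊕ 0x8 = 0xE.
P[3]: E(K, 0x6) = 0x0; 0x5 ⊕ 0x0 = 0x5.
P[4]: E(K, 0x5) = 0x6; 0x6 ⊕ 0x6 = 0x0.
P[5]: E(K, 0x6) = 0x0; 0x6 ⊕ 0x0 = 0x6.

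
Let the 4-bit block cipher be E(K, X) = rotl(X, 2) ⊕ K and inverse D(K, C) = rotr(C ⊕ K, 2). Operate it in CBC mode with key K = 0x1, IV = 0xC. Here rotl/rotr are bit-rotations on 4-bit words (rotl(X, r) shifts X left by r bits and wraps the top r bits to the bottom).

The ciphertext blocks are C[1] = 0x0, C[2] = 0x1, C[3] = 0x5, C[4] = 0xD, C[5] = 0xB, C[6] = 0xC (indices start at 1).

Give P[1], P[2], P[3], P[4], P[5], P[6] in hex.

P[1] = 0x8, P[2] = 0x0, P[3] = 0x0, P[4] = 0x6, P[5] = 0x7, P[6] = 0xC

CBC decryption: P_i = D(K, C_i) ⊕ C_{i−1}, with C_{0} = IV.
P[1]: D(K, 0x0) = 0x4; 0x4 ⊕ 0xC = 0x8.
P[2]: D(K, 0x1) = 0x0; 0x0 ⊕ 0x0 = 0x0.
P[3]: D(K, 0x5) = 0x1; 0x1 ⊕ 0x1 = 0x0.
P[4]: D(K, 0xD) = 0x3; 0x3 ⊕ 0x5 = 0x6.
P[5]: D(K, 0xB) = 0xA; 0xA ⊕ 0xD = 0x7.
P[6]: D(K, 0xC) = 0x7; 0x7 ⊕ 0xB = 0xC.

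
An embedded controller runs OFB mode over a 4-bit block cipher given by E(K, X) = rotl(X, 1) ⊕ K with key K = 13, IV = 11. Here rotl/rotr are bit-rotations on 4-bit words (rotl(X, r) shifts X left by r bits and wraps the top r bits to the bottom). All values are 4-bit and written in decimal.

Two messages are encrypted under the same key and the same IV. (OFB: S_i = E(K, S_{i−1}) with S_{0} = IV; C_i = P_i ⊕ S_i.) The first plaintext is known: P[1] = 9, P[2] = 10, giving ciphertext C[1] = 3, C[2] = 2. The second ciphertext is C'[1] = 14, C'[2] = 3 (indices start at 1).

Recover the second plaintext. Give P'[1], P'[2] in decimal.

In OFB with a reused IV, both messages share the same keystream S_i, so C_i ⊕ C'_i = P_i ⊕ P'_i and thus P'_i = P_i ⊕ C_i ⊕ C'_i.
P'[1]: 9 ⊕ 3 ⊕ 14 = 4.
P'[2]: 10 ⊕ 2 ⊕ 3 = 11.

P'[1] = 4, P'[2] = 11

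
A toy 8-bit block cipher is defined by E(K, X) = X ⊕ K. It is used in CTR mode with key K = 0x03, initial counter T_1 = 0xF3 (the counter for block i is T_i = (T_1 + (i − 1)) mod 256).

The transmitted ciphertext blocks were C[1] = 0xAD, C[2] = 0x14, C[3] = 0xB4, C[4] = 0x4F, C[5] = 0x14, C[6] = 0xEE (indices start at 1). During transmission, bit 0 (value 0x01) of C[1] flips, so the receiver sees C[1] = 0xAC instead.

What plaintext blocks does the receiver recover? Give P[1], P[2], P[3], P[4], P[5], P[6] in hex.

P[1] = 0x5C, P[2] = 0xE3, P[3] = 0x42, P[4] = 0xBA, P[5] = 0xE0, P[6] = 0x15

CTR decryption: S_i = E(K, T_i) where T_i is the counter for block i; P_i = C_i ⊕ S_i.
Only C[1] changed, to 0xAC. In CTR, a change in C_i flips the same bit in P_i only; the keystream is unaffected. Decrypting the received ciphertext:
P[1]: T = 0xF3, S = E(K, T) = 0xF0; 0xAC ⊕ 0xF0 = 0x5C.
P[2]: T = 0xF4, S = E(K, T) = 0xF7; 0x14 ⊕ 0xF7 = 0xE3.
P[3]: T = 0xF5, S = E(K, T) = 0xF6; 0xB4 ⊕ 0xF6 = 0x42.
P[4]: T = 0xF6, S = E(K, T) = 0xF5; 0x4F ⊕ 0xF5 = 0xBA.
P[5]: T = 0xF7, S = E(K, T) = 0xF4; 0x14 ⊕ 0xF4 = 0xE0.
P[6]: T = 0xF8, S = E(K, T) = 0xFB; 0xEE ⊕ 0xFB = 0x15.
Blocks that differ from the original plaintext: P[1].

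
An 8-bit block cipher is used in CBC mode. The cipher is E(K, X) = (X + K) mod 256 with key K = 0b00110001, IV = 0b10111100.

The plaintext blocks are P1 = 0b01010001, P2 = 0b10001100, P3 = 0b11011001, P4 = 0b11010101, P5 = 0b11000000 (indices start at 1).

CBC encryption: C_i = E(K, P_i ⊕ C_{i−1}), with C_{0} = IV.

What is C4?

C1: P1 ⊕ 0b10111100 = 0b11101101; E(K, 0b11101101) = 0b00011110.
C2: P2 ⊕ 0b00011110 = 0b10010010; E(K, 0b10010010) = 0b11000011.
C3: P3 ⊕ 0b11000011 = 0b00011010; E(K, 0b00011010) = 0b01001011.
C4: P4 ⊕ 0b01001011 = 0b10011110; E(K, 0b10011110) = 0b11001111.

C4 = 0b11001111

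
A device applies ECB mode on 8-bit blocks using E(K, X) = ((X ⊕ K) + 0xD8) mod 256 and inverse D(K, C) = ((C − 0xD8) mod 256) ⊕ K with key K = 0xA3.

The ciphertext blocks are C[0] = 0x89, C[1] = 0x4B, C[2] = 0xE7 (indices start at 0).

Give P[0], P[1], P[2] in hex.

P[0] = 0x12, P[1] = 0xD0, P[2] = 0xAC

ECB decryption: P_i = D(K, C_i).
P[0]: D(K, 0x89) = 0x12.
P[1]: D(K, 0x4B) = 0xD0.
P[2]: D(K, 0xE7) = 0xAC.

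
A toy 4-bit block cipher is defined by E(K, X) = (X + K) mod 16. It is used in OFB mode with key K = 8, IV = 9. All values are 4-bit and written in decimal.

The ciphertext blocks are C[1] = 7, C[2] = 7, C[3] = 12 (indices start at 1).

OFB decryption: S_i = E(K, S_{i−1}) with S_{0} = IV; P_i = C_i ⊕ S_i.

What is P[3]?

P[1]: S = E(K, 9) = 1; 7 ⊕ 1 = 6.
P[2]: S = E(K, 1) = 9; 7 ⊕ 9 = 14.
P[3]: S = E(K, 9) = 1; 12 ⊕ 1 = 13.

P[3] = 13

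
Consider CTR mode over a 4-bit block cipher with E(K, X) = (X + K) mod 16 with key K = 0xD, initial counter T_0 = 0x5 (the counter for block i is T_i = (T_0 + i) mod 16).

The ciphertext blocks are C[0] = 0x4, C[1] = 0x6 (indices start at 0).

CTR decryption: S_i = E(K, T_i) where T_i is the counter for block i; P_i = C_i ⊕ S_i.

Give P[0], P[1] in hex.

P[0] = 0x6, P[1] = 0x5

P[0]: T = 0x5, S = E(K, T) = 0x2; 0x4 ⊕ 0x2 = 0x6.
P[1]: T = 0x6, S = E(K, T) = 0x3; 0x6 ⊕ 0x3 = 0x5.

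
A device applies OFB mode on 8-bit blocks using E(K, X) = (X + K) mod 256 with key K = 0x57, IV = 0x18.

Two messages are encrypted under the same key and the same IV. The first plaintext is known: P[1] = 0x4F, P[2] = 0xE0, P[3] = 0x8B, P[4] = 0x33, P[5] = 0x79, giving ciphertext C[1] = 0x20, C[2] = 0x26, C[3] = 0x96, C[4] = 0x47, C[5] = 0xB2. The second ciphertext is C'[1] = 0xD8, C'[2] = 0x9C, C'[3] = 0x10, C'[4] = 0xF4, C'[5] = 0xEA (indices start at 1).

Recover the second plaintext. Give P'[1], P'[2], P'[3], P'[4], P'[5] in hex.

In OFB with a reused IV, both messages share the same keystream S_i, so C_i ⊕ C'_i = P_i ⊕ P'_i and thus P'_i = P_i ⊕ C_i ⊕ C'_i.
P'[1]: 0x4F ⊕ 0x20 ⊕ 0xD8 = 0xB7.
P'[2]: 0xE0 ⊕ 0x26 ⊕ 0x9C = 0x5A.
P'[3]: 0x8B ⊕ 0x96 ⊕ 0x10 = 0x0D.
P'[4]: 0x33 ⊕ 0x47 ⊕ 0xF4 = 0x80.
P'[5]: 0x79 ⊕ 0xB2 ⊕ 0xEA = 0x21.

P'[1] = 0xB7, P'[2] = 0x5A, P'[3] = 0x0D, P'[4] = 0x80, P'[5] = 0x21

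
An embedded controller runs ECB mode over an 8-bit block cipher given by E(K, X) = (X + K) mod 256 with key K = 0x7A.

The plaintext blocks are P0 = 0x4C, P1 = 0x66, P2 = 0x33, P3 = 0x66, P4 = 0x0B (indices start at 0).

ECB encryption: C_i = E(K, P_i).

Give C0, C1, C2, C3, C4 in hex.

C0 = 0xC6, C1 = 0xE0, C2 = 0xAD, C3 = 0xE0, C4 = 0x85

C0: E(K, 0x4C) = 0xC6.
C1: E(K, 0x66) = 0xE0.
C2: E(K, 0x33) = 0xAD.
C3: E(K, 0x66) = 0xE0.
C4: E(K, 0x0B) = 0x85.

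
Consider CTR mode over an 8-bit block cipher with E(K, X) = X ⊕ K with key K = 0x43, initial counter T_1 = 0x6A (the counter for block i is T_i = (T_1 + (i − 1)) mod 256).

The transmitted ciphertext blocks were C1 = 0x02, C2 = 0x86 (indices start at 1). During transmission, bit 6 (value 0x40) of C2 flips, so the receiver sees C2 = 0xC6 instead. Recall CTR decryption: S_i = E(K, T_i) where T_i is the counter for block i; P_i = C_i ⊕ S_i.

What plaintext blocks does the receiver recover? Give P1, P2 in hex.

Only C2 changed, to 0xC6. In CTR, a change in C_i flips the same bit in P_i only; the keystream is unaffected. Decrypting the received ciphertext:
P1: T = 0x6A, S = E(K, T) = 0x29; 0x02 ⊕ 0x29 = 0x2B.
P2: T = 0x6B, S = E(K, T) = 0x28; 0xC6 ⊕ 0x28 = 0xEE.
Blocks that differ from the original plaintext: P2.

P1 = 0x2B, P2 = 0xEE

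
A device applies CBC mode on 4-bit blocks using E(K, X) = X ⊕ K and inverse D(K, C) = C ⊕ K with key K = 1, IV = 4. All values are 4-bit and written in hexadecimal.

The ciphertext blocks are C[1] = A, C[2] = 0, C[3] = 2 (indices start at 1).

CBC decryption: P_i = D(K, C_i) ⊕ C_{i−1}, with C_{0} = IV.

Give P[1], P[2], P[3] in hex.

P[1]: D(K, A) = B; B ⊕ 4 = F.
P[2]: D(K, 0) = 1; 1 ⊕ A = B.
P[3]: D(K, 2) = 3; 3 ⊕ 0 = 3.

P[1] = F, P[2] = B, P[3] = 3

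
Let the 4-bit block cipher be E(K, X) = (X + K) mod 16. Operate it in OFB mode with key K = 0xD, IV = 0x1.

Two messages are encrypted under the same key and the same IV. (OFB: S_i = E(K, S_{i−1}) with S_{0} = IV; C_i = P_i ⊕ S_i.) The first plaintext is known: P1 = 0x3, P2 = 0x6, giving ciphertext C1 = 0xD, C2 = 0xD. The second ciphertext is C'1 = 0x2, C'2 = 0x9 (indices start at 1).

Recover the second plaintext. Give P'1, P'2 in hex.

In OFB with a reused IV, both messages share the same keystream S_i, so C_i ⊕ C'_i = P_i ⊕ P'_i and thus P'_i = P_i ⊕ C_i ⊕ C'_i.
P'1: 0x3 ⊕ 0xD ⊕ 0x2 = 0xC.
P'2: 0x6 ⊕ 0xD ⊕ 0x9 = 0x2.

P'1 = 0xC, P'2 = 0x2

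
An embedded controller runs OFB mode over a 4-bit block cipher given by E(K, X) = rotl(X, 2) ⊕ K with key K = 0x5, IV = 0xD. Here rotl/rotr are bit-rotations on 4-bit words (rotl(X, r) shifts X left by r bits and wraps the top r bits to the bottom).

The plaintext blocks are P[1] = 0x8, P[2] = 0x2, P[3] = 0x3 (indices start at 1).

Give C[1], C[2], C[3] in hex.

C[1] = 0xA, C[2] = 0xF, C[3] = 0x1

OFB encryption: S_i = E(K, S_{i−1}) with S_{0} = IV; C_i = P_i ⊕ S_i.
C[1]: S = E(K, 0xD) = 0x2; 0x8 ⊕ 0x2 = 0xA.
C[2]: S = E(K, 0x2) = 0xD; 0x2 ⊕ 0xD = 0xF.
C[3]: S = E(K, 0xD) = 0x2; 0x3 ⊕ 0x2 = 0x1.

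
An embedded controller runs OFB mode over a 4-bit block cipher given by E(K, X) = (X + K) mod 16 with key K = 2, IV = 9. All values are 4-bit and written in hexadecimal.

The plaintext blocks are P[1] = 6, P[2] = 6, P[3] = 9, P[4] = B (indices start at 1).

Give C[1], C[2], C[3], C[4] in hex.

C[1] = D, C[2] = B, C[3] = 6, C[4] = A

OFB encryption: S_i = E(K, S_{i−1}) with S_{0} = IV; C_i = P_i ⊕ S_i.
C[1]: S = E(K, 9) = B; 6 ⊕ B = D.
C[2]: S = E(K, B) = D; 6 ⊕ D = B.
C[3]: S = E(K, D) = F; 9 ⊕ F = 6.
C[4]: S = E(K, F) = 1; B ⊕ 1 = A.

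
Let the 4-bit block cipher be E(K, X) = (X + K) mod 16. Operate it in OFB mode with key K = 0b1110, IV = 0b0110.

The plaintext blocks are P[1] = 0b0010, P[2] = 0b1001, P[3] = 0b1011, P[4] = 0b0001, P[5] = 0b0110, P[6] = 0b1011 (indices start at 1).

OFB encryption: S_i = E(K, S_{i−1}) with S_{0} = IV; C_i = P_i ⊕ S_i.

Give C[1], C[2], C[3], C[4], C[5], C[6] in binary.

C[1] = 0b0110, C[2] = 0b1011, C[3] = 0b1011, C[4] = 0b1111, C[5] = 0b1010, C[6] = 0b0001

C[1]: S = E(K, 0b0110) = 0b0100; 0b0010 ⊕ 0b0100 = 0b0110.
C[2]: S = E(K, 0b0100) = 0b0010; 0b1001 ⊕ 0b0010 = 0b1011.
C[3]: S = E(K, 0b0010) = 0b0000; 0b1011 ⊕ 0b0000 = 0b1011.
C[4]: S = E(K, 0b0000) = 0b1110; 0b0001 ⊕ 0b1110 = 0b1111.
C[5]: S = E(K, 0b1110) = 0b1100; 0b0110 ⊕ 0b1100 = 0b1010.
C[6]: S = E(K, 0b1100) = 0b1010; 0b1011 ⊕ 0b1010 = 0b0001.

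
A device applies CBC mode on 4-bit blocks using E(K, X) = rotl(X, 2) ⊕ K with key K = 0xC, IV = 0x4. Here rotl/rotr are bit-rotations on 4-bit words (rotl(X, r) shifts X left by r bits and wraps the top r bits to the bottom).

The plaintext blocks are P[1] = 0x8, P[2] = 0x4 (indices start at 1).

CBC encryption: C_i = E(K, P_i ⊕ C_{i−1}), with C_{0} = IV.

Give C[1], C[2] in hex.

C[1]: P[1] ⊕ 0x4 = 0xC; E(K, 0xC) = 0xF.
C[2]: P[2] ⊕ 0xF = 0xB; E(K, 0xB) = 0x2.

C[1] = 0xF, C[2] = 0x2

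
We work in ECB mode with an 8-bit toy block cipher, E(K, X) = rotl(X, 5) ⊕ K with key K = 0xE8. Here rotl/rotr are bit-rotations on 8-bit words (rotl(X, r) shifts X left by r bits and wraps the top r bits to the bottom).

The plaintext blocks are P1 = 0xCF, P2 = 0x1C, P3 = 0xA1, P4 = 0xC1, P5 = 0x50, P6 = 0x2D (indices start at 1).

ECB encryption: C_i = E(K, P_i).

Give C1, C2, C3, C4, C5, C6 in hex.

C1 = 0x11, C2 = 0x6B, C3 = 0xDC, C4 = 0xD0, C5 = 0xE2, C6 = 0x4D

C1: E(K, 0xCF) = 0x11.
C2: E(K, 0x1C) = 0x6B.
C3: E(K, 0xA1) = 0xDC.
C4: E(K, 0xC1) = 0xD0.
C5: E(K, 0x50) = 0xE2.
C6: E(K, 0x2D) = 0x4D.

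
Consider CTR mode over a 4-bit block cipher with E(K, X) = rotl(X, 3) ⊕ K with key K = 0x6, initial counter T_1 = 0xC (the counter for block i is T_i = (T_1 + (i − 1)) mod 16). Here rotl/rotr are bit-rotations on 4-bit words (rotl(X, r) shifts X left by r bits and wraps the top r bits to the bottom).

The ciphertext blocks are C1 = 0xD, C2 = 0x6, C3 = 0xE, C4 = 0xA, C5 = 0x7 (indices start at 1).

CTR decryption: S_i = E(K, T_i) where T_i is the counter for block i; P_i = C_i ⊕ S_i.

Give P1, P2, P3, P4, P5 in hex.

P1: T = 0xC, S = E(K, T) = 0x0; 0xD ⊕ 0x0 = 0xD.
P2: T = 0xD, S = E(K, T) = 0x8; 0x6 ⊕ 0x8 = 0xE.
P3: T = 0xE, S = E(K, T) = 0x1; 0xE ⊕ 0x1 = 0xF.
P4: T = 0xF, S = E(K, T) = 0x9; 0xA ⊕ 0x9 = 0x3.
P5: T = 0x0, S = E(K, T) = 0x6; 0x7 ⊕ 0x6 = 0x1.

P1 = 0xD, P2 = 0xE, P3 = 0xF, P4 = 0x3, P5 = 0x1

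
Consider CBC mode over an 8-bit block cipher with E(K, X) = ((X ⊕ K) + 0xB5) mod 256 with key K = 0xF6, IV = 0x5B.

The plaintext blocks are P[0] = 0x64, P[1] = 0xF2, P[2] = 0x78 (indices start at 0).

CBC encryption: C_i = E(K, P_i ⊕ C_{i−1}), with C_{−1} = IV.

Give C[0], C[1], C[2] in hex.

C[0] = 0x7E, C[1] = 0x2F, C[2] = 0x56

C[0]: P[0] ⊕ 0x5B = 0x3F; E(K, 0x3F) = 0x7E.
C[1]: P[1] ⊕ 0x7E = 0x8C; E(K, 0x8C) = 0x2F.
C[2]: P[2] ⊕ 0x2F = 0x57; E(K, 0x57) = 0x56.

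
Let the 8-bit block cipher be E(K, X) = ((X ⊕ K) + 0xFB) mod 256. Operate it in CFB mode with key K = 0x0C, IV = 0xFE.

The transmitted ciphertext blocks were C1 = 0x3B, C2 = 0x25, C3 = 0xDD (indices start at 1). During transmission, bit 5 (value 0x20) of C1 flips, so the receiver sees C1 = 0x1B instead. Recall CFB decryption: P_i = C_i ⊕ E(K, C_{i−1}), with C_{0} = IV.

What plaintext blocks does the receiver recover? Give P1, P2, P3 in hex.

P1 = 0xF6, P2 = 0x37, P3 = 0xF9

Only C1 changed, to 0x1B. In CFB, a change in C_i flips the same bit in P_i and garbles P_{i+1}. Decrypting the received ciphertext:
P1: E(K, 0xFE) = 0xED; 0x1B ⊕ 0xED = 0xF6.
P2: E(K, 0x1B) = 0x12; 0x25 ⊕ 0x12 = 0x37.
P3: E(K, 0x25) = 0x24; 0xDD ⊕ 0x24 = 0xF9.
Blocks that differ from the original plaintext: P1, P2.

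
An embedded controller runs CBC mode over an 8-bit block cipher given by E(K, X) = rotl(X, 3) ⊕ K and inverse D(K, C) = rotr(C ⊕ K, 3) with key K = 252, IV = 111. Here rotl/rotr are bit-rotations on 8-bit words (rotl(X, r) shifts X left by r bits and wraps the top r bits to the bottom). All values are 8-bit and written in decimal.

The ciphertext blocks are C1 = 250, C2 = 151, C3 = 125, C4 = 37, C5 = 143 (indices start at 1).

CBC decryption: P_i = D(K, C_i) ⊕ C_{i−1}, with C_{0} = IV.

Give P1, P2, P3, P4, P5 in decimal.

P1 = 175, P2 = 151, P3 = 167, P4 = 70, P5 = 75

P1: D(K, 250) = 192; 192 ⊕ 111 = 175.
P2: D(K, 151) = 109; 109 ⊕ 250 = 151.
P3: D(K, 125) = 48; 48 ⊕ 151 = 167.
P4: D(K, 37) = 59; 59 ⊕ 125 = 70.
P5: D(K, 143) = 110; 110 ⊕ 37 = 75.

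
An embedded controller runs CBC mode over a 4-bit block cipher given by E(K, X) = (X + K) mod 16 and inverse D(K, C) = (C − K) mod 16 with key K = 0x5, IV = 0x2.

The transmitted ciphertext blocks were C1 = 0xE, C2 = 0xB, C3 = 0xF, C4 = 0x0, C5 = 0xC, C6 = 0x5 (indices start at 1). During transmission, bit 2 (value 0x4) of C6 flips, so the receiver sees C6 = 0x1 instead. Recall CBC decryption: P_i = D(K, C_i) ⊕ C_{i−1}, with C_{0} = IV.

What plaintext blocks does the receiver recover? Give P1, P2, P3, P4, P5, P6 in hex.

P1 = 0xB, P2 = 0x8, P3 = 0x1, P4 = 0x4, P5 = 0x7, P6 = 0x0

Only C6 changed, to 0x1. In CBC, a change in C_i garbles P_i and flips the same bit in P_{i+1}. Decrypting the received ciphertext:
P1: D(K, 0xE) = 0x9; 0x9 ⊕ 0x2 = 0xB.
P2: D(K, 0xB) = 0x6; 0x6 ⊕ 0xE = 0x8.
P3: D(K, 0xF) = 0xA; 0xA ⊕ 0xB = 0x1.
P4: D(K, 0x0) = 0xB; 0xB ⊕ 0xF = 0x4.
P5: D(K, 0xC) = 0x7; 0x7 ⊕ 0x0 = 0x7.
P6: D(K, 0x1) = 0xC; 0xC ⊕ 0xC = 0x0.
Blocks that differ from the original plaintext: P6.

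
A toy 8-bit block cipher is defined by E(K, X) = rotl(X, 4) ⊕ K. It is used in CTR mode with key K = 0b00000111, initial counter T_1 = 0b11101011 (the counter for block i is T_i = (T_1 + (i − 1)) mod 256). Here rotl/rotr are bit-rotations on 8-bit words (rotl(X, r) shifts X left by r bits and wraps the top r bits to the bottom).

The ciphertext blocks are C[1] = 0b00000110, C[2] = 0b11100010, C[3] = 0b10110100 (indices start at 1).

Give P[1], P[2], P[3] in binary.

CTR decryption: S_i = E(K, T_i) where T_i is the counter for block i; P_i = C_i ⊕ S_i.
P[1]: T = 0b11101011, S = E(K, T) = 0b10111001; 0b00000110 ⊕ 0b10111001 = 0b10111111.
P[2]: T = 0b11101100, S = E(K, T) = 0b11001001; 0b11100010 ⊕ 0b11001001 = 0b00101011.
P[3]: T = 0b11101101, S = E(K, T) = 0b11011001; 0b10110100 ⊕ 0b11011001 = 0b01101101.

P[1] = 0b10111111, P[2] = 0b00101011, P[3] = 0b01101101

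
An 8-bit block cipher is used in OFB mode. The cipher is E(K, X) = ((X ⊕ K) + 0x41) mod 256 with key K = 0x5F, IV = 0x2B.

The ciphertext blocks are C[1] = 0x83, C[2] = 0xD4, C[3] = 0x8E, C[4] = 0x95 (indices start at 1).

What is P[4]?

OFB decryption: S_i = E(K, S_{i−1}) with S_{0} = IV; P_i = C_i ⊕ S_i.
P[1]: S = E(K, 0x2B) = 0xB5; 0x83 ⊕ 0xB5 = 0x36.
P[2]: S = E(K, 0xB5) = 0x2B; 0xD4 ⊕ 0x2B = 0xFF.
P[3]: S = E(K, 0x2B) = 0xB5; 0x8E ⊕ 0xB5 = 0x3B.
P[4]: S = E(K, 0xB5) = 0x2B; 0x95 ⊕ 0x2B = 0xBE.

P[4] = 0xBE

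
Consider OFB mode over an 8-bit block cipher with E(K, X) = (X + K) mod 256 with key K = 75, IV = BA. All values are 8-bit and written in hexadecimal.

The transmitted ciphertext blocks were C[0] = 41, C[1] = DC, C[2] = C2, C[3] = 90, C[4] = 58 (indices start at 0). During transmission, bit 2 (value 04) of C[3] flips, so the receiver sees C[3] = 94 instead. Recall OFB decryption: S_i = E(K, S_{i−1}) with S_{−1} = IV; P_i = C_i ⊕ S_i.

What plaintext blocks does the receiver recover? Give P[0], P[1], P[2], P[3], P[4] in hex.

Only C[3] changed, to 94. In OFB, a change in C_i flips the same bit in P_i only; the keystream is unaffected. Decrypting the received ciphertext:
P[0]: S = E(K, BA) = 2F; 41 ⊕ 2F = 6E.
P[1]: S = E(K, 2F) = A4; DC ⊕ A4 = 78.
P[2]: S = E(K, A4) = 19; C2 ⊕ 19 = DB.
P[3]: S = E(K, 19) = 8E; 94 ⊕ 8E = 1A.
P[4]: S = E(K, 8E) = 03; 58 ⊕ 03 = 5B.
Blocks that differ from the original plaintext: P[3].

P[0] = 6E, P[1] = 78, P[2] = DB, P[3] = 1A, P[4] = 5B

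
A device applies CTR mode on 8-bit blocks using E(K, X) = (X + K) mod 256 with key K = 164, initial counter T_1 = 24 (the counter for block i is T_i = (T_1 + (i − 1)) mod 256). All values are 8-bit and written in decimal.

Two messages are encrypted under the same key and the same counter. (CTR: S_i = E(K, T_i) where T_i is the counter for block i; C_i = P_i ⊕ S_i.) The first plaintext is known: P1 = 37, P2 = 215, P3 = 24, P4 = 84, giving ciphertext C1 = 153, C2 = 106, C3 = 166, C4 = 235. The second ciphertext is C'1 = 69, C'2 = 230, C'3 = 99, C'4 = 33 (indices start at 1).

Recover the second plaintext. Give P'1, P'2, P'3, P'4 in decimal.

P'1 = 249, P'2 = 91, P'3 = 221, P'4 = 158

In CTR with a reused counter, both messages share the same keystream S_i, so C_i ⊕ C'_i = P_i ⊕ P'_i and thus P'_i = P_i ⊕ C_i ⊕ C'_i.
P'1: 37 ⊕ 153 ⊕ 69 = 249.
P'2: 215 ⊕ 106 ⊕ 230 = 91.
P'3: 24 ⊕ 166 ⊕ 99 = 221.
P'4: 84 ⊕ 235 ⊕ 33 = 158.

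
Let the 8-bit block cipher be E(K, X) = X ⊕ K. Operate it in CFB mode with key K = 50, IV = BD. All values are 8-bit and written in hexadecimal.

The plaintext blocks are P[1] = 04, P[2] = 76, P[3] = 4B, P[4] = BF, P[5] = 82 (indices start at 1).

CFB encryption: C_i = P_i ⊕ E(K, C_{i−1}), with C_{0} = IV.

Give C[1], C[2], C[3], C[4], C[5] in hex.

C[1] = E9, C[2] = CF, C[3] = D4, C[4] = 3B, C[5] = E9

C[1]: E(K, BD) = ED; 04 ⊕ ED = E9.
C[2]: E(K, E9) = B9; 76 ⊕ B9 = CF.
C[3]: E(K, CF) = 9F; 4B ⊕ 9F = D4.
C[4]: E(K, D4) = 84; BF ⊕ 84 = 3B.
C[5]: E(K, 3B) = 6B; 82 ⊕ 6B = E9.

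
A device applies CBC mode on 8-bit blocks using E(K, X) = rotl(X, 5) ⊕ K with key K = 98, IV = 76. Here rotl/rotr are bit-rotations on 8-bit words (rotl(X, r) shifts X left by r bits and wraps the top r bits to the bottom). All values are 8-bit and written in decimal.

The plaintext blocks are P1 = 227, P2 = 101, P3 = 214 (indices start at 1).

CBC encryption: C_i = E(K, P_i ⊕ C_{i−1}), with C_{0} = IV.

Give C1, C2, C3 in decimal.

C1 = 151, C2 = 60, C3 = 63

C1: P1 ⊕ 76 = 175; E(K, 175) = 151.
C2: P2 ⊕ 151 = 242; E(K, 242) = 60.
C3: P3 ⊕ 60 = 234; E(K, 234) = 63.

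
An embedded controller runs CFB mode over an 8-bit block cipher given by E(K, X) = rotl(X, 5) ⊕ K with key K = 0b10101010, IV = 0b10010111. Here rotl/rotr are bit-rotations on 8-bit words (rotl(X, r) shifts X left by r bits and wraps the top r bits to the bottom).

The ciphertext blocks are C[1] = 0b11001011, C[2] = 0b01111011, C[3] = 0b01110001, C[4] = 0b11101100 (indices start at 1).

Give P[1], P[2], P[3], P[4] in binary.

P[1] = 0b10010011, P[2] = 0b10101000, P[3] = 0b10110100, P[4] = 0b01101000

CFB decryption: P_i = C_i ⊕ E(K, C_{i−1}), with C_{0} = IV.
P[1]: E(K, 0b10010111) = 0b01011000; 0b11001011 ⊕ 0b01011000 = 0b10010011.
P[2]: E(K, 0b11001011) = 0b11010011; 0b01111011 ⊕ 0b11010011 = 0b10101000.
P[3]: E(K, 0b01111011) = 0b11000101; 0b01110001 ⊕ 0b11000101 = 0b10110100.
P[4]: E(K, 0b01110001) = 0b10000100; 0b11101100 ⊕ 0b10000100 = 0b01101000.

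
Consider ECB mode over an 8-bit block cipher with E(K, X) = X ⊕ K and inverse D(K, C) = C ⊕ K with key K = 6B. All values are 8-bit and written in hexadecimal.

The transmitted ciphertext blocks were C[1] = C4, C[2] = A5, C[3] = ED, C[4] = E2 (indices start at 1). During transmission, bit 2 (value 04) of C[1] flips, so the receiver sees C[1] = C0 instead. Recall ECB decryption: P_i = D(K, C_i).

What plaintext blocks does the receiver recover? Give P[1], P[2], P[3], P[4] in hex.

P[1] = AB, P[2] = CE, P[3] = 86, P[4] = 89

Only C[1] changed, to C0. In ECB, a change in C_i affects only P_i. Decrypting the received ciphertext:
P[1]: D(K, C0) = AB.
P[2]: D(K, A5) = CE.
P[3]: D(K, ED) = 86.
P[4]: D(K, E2) = 89.
Blocks that differ from the original plaintext: P[1].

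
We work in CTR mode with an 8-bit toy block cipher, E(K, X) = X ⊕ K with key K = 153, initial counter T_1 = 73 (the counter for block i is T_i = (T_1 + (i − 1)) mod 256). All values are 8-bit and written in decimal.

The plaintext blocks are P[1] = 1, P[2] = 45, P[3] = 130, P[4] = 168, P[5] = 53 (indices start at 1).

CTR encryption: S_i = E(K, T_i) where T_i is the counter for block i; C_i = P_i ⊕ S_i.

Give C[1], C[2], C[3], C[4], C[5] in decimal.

C[1] = 209, C[2] = 254, C[3] = 80, C[4] = 125, C[5] = 225

C[1]: T = 73, S = E(K, T) = 208; 1 ⊕ 208 = 209.
C[2]: T = 74, S = E(K, T) = 211; 45 ⊕ 211 = 254.
C[3]: T = 75, S = E(K, T) = 210; 130 ⊕ 210 = 80.
C[4]: T = 76, S = E(K, T) = 213; 168 ⊕ 213 = 125.
C[5]: T = 77, S = E(K, T) = 212; 53 ⊕ 212 = 225.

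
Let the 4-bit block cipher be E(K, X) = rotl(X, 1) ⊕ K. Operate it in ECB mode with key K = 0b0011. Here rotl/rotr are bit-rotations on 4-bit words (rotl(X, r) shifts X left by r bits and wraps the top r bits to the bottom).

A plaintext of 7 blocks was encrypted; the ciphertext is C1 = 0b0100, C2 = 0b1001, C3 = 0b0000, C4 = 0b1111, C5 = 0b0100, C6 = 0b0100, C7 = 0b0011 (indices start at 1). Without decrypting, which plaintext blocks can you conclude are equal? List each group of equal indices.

P1 = P5 = P6

ECB encrypts each block independently with the same key, so equal ciphertext blocks imply equal plaintext blocks.
C1 = C5 = C6 = 0b0100, so P1 = P5 = P6.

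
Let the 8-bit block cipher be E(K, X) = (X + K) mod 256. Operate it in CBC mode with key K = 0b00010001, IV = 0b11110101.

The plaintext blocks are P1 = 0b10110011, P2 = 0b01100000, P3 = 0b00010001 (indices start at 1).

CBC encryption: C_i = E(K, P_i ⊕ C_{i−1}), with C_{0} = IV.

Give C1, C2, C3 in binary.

C1 = 0b01010111, C2 = 0b01001000, C3 = 0b01101010

C1: P1 ⊕ 0b11110101 = 0b01000110; E(K, 0b01000110) = 0b01010111.
C2: P2 ⊕ 0b01010111 = 0b00110111; E(K, 0b00110111) = 0b01001000.
C3: P3 ⊕ 0b01001000 = 0b01011001; E(K, 0b01011001) = 0b01101010.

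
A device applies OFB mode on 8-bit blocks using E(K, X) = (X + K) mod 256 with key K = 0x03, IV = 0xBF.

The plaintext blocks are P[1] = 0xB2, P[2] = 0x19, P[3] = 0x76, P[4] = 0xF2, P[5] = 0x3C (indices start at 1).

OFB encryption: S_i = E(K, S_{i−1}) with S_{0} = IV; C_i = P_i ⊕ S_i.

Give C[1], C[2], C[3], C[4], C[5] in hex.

C[1] = 0x70, C[2] = 0xDC, C[3] = 0xBE, C[4] = 0x39, C[5] = 0xF2

C[1]: S = E(K, 0xBF) = 0xC2; 0xB2 ⊕ 0xC2 = 0x70.
C[2]: S = E(K, 0xC2) = 0xC5; 0x19 ⊕ 0xC5 = 0xDC.
C[3]: S = E(K, 0xC5) = 0xC8; 0x76 ⊕ 0xC8 = 0xBE.
C[4]: S = E(K, 0xC8) = 0xCB; 0xF2 ⊕ 0xCB = 0x39.
C[5]: S = E(K, 0xCB) = 0xCE; 0x3C ⊕ 0xCE = 0xF2.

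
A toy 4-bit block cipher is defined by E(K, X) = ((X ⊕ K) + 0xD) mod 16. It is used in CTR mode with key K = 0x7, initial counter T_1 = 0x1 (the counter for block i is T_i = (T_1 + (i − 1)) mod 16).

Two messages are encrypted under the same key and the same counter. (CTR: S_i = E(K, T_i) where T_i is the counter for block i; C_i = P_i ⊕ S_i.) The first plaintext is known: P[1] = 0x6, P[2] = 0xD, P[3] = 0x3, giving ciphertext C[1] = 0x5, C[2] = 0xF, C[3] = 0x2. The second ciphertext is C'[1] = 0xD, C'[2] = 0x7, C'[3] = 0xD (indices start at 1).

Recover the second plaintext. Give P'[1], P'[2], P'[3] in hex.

P'[1] = 0xE, P'[2] = 0x5, P'[3] = 0xC

In CTR with a reused counter, both messages share the same keystream S_i, so C_i ⊕ C'_i = P_i ⊕ P'_i and thus P'_i = P_i ⊕ C_i ⊕ C'_i.
P'[1]: 0x6 ⊕ 0x5 ⊕ 0xD = 0xE.
P'[2]: 0xD ⊕ 0xF ⊕ 0x7 = 0x5.
P'[3]: 0x3 ⊕ 0x2 ⊕ 0xD = 0xC.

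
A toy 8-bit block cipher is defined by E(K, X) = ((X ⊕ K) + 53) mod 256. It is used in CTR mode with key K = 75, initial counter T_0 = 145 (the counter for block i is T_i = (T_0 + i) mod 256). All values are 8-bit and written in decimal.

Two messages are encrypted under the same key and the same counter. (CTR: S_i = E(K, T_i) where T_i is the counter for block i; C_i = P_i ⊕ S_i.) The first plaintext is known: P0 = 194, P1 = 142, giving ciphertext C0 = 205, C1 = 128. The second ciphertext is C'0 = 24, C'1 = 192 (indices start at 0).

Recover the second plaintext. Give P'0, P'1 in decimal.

P'0 = 23, P'1 = 206

In CTR with a reused counter, both messages share the same keystream S_i, so C_i ⊕ C'_i = P_i ⊕ P'_i and thus P'_i = P_i ⊕ C_i ⊕ C'_i.
P'0: 194 ⊕ 205 ⊕ 24 = 23.
P'1: 142 ⊕ 128 ⊕ 192 = 206.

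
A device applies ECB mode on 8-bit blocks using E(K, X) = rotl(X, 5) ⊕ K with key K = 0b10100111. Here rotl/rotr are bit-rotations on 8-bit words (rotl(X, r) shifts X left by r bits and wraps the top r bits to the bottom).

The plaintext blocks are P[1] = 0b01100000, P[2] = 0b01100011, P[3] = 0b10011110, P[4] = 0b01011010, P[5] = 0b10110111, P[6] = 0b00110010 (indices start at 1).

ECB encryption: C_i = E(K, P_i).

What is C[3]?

C[3]: E(K, 0b10011110) = 0b01110100.

C[3] = 0b01110100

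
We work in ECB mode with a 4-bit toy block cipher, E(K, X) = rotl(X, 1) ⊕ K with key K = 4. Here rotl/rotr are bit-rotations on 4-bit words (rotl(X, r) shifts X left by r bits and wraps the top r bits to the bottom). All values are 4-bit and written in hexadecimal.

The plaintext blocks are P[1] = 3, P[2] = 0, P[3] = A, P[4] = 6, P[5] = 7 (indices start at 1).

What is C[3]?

C[3] = 1

ECB encryption: C_i = E(K, P_i).
C[3]: E(K, A) = 1.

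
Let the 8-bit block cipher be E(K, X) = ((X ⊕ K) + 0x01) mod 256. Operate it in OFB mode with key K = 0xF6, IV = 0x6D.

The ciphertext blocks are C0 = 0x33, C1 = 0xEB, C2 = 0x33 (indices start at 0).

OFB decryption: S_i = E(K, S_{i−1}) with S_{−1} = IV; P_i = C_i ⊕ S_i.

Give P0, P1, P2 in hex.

P0: S = E(K, 0x6D) = 0x9C; 0x33 ⊕ 0x9C = 0xAF.
P1: S = E(K, 0x9C) = 0x6B; 0xEB ⊕ 0x6B = 0x80.
P2: S = E(K, 0x6B) = 0x9E; 0x33 ⊕ 0x9E = 0xAD.

P0 = 0xAF, P1 = 0x80, P2 = 0xAD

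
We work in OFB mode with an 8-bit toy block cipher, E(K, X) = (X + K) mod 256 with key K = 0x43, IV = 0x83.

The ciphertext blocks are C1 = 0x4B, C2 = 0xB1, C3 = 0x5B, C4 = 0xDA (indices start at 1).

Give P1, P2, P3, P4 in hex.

OFB decryption: S_i = E(K, S_{i−1}) with S_{0} = IV; P_i = C_i ⊕ S_i.
P1: S = E(K, 0x83) = 0xC6; 0x4B ⊕ 0xC6 = 0x8D.
P2: S = E(K, 0xC6) = 0x09; 0xB1 ⊕ 0x09 = 0xB8.
P3: S = E(K, 0x09) = 0x4C; 0x5B ⊕ 0x4C = 0x17.
P4: S = E(K, 0x4C) = 0x8F; 0xDA ⊕ 0x8F = 0x55.

P1 = 0x8D, P2 = 0xB8, P3 = 0x17, P4 = 0x55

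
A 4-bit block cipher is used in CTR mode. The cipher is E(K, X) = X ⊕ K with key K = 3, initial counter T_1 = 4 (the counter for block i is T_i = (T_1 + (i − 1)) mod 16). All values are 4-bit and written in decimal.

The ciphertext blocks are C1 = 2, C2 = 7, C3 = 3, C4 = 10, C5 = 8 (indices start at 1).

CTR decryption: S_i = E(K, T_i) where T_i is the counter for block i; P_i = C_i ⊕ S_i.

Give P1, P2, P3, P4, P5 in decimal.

P1: T = 4, S = E(K, T) = 7; 2 ⊕ 7 = 5.
P2: T = 5, S = E(K, T) = 6; 7 ⊕ 6 = 1.
P3: T = 6, S = E(K, T) = 5; 3 ⊕ 5 = 6.
P4: T = 7, S = E(K, T) = 4; 10 ⊕ 4 = 14.
P5: T = 8, S = E(K, T) = 11; 8 ⊕ 11 = 3.

P1 = 5, P2 = 1, P3 = 6, P4 = 14, P5 = 3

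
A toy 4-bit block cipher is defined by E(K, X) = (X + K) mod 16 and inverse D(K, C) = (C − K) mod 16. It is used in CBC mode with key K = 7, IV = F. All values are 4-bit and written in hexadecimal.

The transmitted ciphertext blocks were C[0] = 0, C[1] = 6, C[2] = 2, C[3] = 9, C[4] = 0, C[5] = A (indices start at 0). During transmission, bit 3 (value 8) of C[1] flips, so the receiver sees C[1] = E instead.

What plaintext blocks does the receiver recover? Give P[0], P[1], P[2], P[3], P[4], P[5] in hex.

P[0] = 6, P[1] = 7, P[2] = 5, P[3] = 0, P[4] = 0, P[5] = 3

CBC decryption: P_i = D(K, C_i) ⊕ C_{i−1}, with C_{−1} = IV.
Only C[1] changed, to E. In CBC, a change in C_i garbles P_i and flips the same bit in P_{i+1}. Decrypting the received ciphertext:
P[0]: D(K, 0) = 9; 9 ⊕ F = 6.
P[1]: D(K, E) = 7; 7 ⊕ 0 = 7.
P[2]: D(K, 2) = B; B ⊕ E = 5.
P[3]: D(K, 9) = 2; 2 ⊕ 2 = 0.
P[4]: D(K, 0) = 9; 9 ⊕ 9 = 0.
P[5]: D(K, A) = 3; 3 ⊕ 0 = 3.
Blocks that differ from the original plaintext: P[1], P[2].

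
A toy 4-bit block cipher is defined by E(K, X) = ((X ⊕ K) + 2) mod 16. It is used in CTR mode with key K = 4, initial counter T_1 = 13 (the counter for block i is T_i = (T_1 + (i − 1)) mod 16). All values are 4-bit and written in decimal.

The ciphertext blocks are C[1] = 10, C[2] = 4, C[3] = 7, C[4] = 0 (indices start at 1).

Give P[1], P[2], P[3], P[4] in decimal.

CTR decryption: S_i = E(K, T_i) where T_i is the counter for block i; P_i = C_i ⊕ S_i.
P[1]: T = 13, S = E(K, T) = 11; 10 ⊕ 11 = 1.
P[2]: T = 14, S = E(K, T) = 12; 4 ⊕ 12 = 8.
P[3]: T = 15, S = E(K, T) = 13; 7 ⊕ 13 = 10.
P[4]: T = 0, S = E(K, T) = 6; 0 ⊕ 6 = 6.

P[1] = 1, P[2] = 8, P[3] = 10, P[4] = 6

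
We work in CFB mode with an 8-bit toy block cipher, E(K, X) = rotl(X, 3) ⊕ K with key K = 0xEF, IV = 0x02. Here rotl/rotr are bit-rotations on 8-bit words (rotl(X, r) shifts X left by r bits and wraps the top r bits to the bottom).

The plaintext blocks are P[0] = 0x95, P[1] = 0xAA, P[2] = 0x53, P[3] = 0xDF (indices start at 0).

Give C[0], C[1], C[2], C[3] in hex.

C[0] = 0x6A, C[1] = 0x16, C[2] = 0x0C, C[3] = 0x50

CFB encryption: C_i = P_i ⊕ E(K, C_{i−1}), with C_{−1} = IV.
C[0]: E(K, 0x02) = 0xFF; 0x95 ⊕ 0xFF = 0x6A.
C[1]: E(K, 0x6A) = 0xBC; 0xAA ⊕ 0xBC = 0x16.
C[2]: E(K, 0x16) = 0x5F; 0x53 ⊕ 0x5F = 0x0C.
C[3]: E(K, 0x0C) = 0x8F; 0xDF ⊕ 0x8F = 0x50.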